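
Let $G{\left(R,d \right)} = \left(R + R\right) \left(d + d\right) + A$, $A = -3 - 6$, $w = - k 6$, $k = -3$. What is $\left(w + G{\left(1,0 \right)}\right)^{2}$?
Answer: $81$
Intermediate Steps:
$w = 18$ ($w = \left(-1\right) \left(-3\right) 6 = 3 \cdot 6 = 18$)
$A = -9$ ($A = -3 - 6 = -9$)
$G{\left(R,d \right)} = -9 + 4 R d$ ($G{\left(R,d \right)} = \left(R + R\right) \left(d + d\right) - 9 = 2 R 2 d - 9 = 4 R d - 9 = -9 + 4 R d$)
$\left(w + G{\left(1,0 \right)}\right)^{2} = \left(18 - \left(9 - 0\right)\right)^{2} = \left(18 + \left(-9 + 0\right)\right)^{2} = \left(18 - 9\right)^{2} = 9^{2} = 81$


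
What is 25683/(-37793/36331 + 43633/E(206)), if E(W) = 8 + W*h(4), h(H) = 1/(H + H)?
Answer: 125967024855/6335820037 ≈ 19.882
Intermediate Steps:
h(H) = 1/(2*H)
E(W) = 8 + W/8 (E(W) = 8 + W*((½)/4) = 8 + W*((½)*(¼)) = 8 + W*(⅛) = 8 + W/8)
25683/(-37793/36331 + 43633/E(206)) = 25683/(-37793/36331 + 43633/(8 + (⅛)*206)) = 25683/(-37793*1/36331 + 43633/(8 + 103/4)) = 25683/(-37793/36331 + 43633/(135/4)) = 25683/(-37793/36331 + 43633*(4/135)) = 25683/(-37793/36331 + 174532/135) = 25683/(6335820037/4904685) = 25683*(4904685/6335820037) = 125967024855/6335820037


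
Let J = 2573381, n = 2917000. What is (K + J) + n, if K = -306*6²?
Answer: 5479365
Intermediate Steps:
K = -11016 (K = -306*36 = -11016)
(K + J) + n = (-11016 + 2573381) + 2917000 = 2562365 + 2917000 = 5479365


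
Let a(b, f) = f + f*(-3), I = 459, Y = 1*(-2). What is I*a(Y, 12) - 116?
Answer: -11132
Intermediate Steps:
Y = -2
a(b, f) = -2*f (a(b, f) = f - 3*f = -2*f)
I*a(Y, 12) - 116 = 459*(-2*12) - 116 = 459*(-24) - 116 = -11016 - 116 = -11132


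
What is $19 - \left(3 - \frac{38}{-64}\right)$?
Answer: $\frac{493}{32} \approx 15.406$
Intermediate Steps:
$19 - \left(3 - \frac{38}{-64}\right) = 19 - \left(3 - 38 \left(- \frac{1}{64}\right)\right) = 19 - \left(3 - - \frac{19}{32}\right) = 19 - \left(3 + \frac{19}{32}\right) = 19 - \frac{115}{32} = \frac{493}{32}$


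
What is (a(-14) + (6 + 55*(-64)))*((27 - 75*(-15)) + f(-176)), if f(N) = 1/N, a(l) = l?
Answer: -89413191/22 ≈ -4.0642e+6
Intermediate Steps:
(a(-14) + (6 + 55*(-64)))*((27 - 75*(-15)) + f(-176)) = (-14 + (6 + 55*(-64)))*((27 - 75*(-15)) + 1/(-176)) = (-14 + (6 - 3520))*((27 + 1125) - 1/176) = (-14 - 3514)*(1152 - 1/176) = -3528*202751/176 = -89413191/22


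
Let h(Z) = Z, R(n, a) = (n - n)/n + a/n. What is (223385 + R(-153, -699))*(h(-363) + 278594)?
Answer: 3169849056508/51 ≈ 6.2154e+10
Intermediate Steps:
R(n, a) = a/n (R(n, a) = 0/n + a/n = 0 + a/n = a/n)
(223385 + R(-153, -699))*(h(-363) + 278594) = (223385 - 699/(-153))*(-363 + 278594) = (223385 - 699*(-1/153))*278231 = (223385 + 233/51)*278231 = (11392868/51)*278231 = 3169849056508/51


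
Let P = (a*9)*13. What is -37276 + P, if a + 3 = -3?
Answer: -37978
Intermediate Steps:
a = -6 (a = -3 - 3 = -6)
P = -702 (P = -6*9*13 = -54*13 = -702)
-37276 + P = -37276 - 702 = -37978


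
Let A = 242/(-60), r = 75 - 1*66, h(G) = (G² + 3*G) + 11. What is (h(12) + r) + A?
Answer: 5879/30 ≈ 195.97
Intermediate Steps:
h(G) = 11 + G² + 3*G
r = 9 (r = 75 - 66 = 9)
A = -121/30 (A = 242*(-1/60) = -121/30 ≈ -4.0333)
(h(12) + r) + A = ((11 + 12² + 3*12) + 9) - 121/30 = ((11 + 144 + 36) + 9) - 121/30 = (191 + 9) - 121/30 = 200 - 121/30 = 5879/30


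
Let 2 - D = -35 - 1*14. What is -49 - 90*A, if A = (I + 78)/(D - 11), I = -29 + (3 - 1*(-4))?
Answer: -175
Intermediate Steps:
I = -22 (I = -29 + (3 + 4) = -29 + 7 = -22)
D = 51 (D = 2 - (-35 - 1*14) = 2 - (-35 - 14) = 2 - 1*(-49) = 2 + 49 = 51)
A = 7/5 (A = (-22 + 78)/(51 - 11) = 56/40 = 56*(1/40) = 7/5 ≈ 1.4000)
-49 - 90*A = -49 - 90*7/5 = -49 - 126 = -175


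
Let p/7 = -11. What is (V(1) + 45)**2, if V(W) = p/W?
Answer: 1024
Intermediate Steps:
p = -77 (p = 7*(-11) = -77)
V(W) = -77/W
(V(1) + 45)**2 = (-77/1 + 45)**2 = (-77*1 + 45)**2 = (-77 + 45)**2 = (-32)**2 = 1024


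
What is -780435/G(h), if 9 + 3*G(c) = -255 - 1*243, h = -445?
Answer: 780435/169 ≈ 4618.0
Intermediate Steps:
G(c) = -169 (G(c) = -3 + (-255 - 1*243)/3 = -3 + (-255 - 243)/3 = -3 + (⅓)*(-498) = -3 - 166 = -169)
-780435/G(h) = -780435/(-169) = -780435*(-1/169) = 780435/169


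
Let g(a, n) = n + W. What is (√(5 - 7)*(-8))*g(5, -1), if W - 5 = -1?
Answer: -24*I*√2 ≈ -33.941*I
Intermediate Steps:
W = 4 (W = 5 - 1 = 4)
g(a, n) = 4 + n (g(a, n) = n + 4 = 4 + n)
(√(5 - 7)*(-8))*g(5, -1) = (√(5 - 7)*(-8))*(4 - 1) = (√(-2)*(-8))*3 = ((I*√2)*(-8))*3 = -8*I*√2*3 = -24*I*√2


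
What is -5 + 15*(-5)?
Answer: -80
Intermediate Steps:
-5 + 15*(-5) = -5 - 75 = -80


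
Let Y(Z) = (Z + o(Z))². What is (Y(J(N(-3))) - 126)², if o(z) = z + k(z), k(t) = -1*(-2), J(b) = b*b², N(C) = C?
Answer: 6646084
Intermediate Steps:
J(b) = b³
k(t) = 2
o(z) = 2 + z (o(z) = z + 2 = 2 + z)
Y(Z) = (2 + 2*Z)² (Y(Z) = (Z + (2 + Z))² = (2 + 2*Z)²)
(Y(J(N(-3))) - 126)² = (4*(1 + (-3)³)² - 126)² = (4*(1 - 27)² - 126)² = (4*(-26)² - 126)² = (4*676 - 126)² = (2704 - 126)² = 2578² = 6646084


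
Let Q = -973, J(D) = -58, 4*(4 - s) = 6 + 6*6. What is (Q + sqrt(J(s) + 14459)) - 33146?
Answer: -34119 + sqrt(14401) ≈ -33999.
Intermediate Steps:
s = -13/2 (s = 4 - (6 + 6*6)/4 = 4 - (6 + 36)/4 = 4 - 1/4*42 = 4 - 21/2 = -13/2 ≈ -6.5000)
(Q + sqrt(J(s) + 14459)) - 33146 = (-973 + sqrt(-58 + 14459)) - 33146 = (-973 + sqrt(14401)) - 33146 = -34119 + sqrt(14401)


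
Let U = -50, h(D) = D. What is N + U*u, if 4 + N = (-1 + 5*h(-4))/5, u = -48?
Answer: 11959/5 ≈ 2391.8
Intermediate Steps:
N = -41/5 (N = -4 + (-1 + 5*(-4))/5 = -4 + (-1 - 20)*(1/5) = -4 - 21*1/5 = -4 - 21/5 = -41/5 ≈ -8.2000)
N + U*u = -41/5 - 50*(-48) = -41/5 + 2400 = 11959/5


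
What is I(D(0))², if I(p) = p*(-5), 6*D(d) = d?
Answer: 0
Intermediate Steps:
D(d) = d/6
I(p) = -5*p
I(D(0))² = (-5*0/6)² = (-5*0)² = 0² = 0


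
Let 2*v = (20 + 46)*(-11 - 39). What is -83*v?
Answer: 136950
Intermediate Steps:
v = -1650 (v = ((20 + 46)*(-11 - 39))/2 = (66*(-50))/2 = (1/2)*(-3300) = -1650)
-83*v = -83*(-1650) = 136950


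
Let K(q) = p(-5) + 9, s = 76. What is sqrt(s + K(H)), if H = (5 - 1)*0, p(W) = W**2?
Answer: sqrt(110) ≈ 10.488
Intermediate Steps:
H = 0 (H = 4*0 = 0)
K(q) = 34 (K(q) = (-5)**2 + 9 = 25 + 9 = 34)
sqrt(s + K(H)) = sqrt(76 + 34) = sqrt(110)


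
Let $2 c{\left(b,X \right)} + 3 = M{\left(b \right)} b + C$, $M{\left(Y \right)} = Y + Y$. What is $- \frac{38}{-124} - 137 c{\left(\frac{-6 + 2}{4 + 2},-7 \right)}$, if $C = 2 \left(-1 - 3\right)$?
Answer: $\frac{193324}{279} \approx 692.92$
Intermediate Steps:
$M{\left(Y \right)} = 2 Y$
$C = -8$ ($C = 2 \left(-4\right) = -8$)
$c{\left(b,X \right)} = - \frac{11}{2} + b^{2}$ ($c{\left(b,X \right)} = - \frac{3}{2} + \frac{2 b b - 8}{2} = - \frac{3}{2} + \frac{2 b^{2} - 8}{2} = - \frac{3}{2} + \frac{-8 + 2 b^{2}}{2} = - \frac{3}{2} + \left(-4 + b^{2}\right) = - \frac{11}{2} + b^{2}$)
$- \frac{38}{-124} - 137 c{\left(\frac{-6 + 2}{4 + 2},-7 \right)} = - \frac{38}{-124} - 137 \left(- \frac{11}{2} + \left(\frac{-6 + 2}{4 + 2}\right)^{2}\right) = \left(-38\right) \left(- \frac{1}{124}\right) - 137 \left(- \frac{11}{2} + \left(- \frac{4}{6}\right)^{2}\right) = \frac{19}{62} - 137 \left(- \frac{11}{2} + \left(\left(-4\right) \frac{1}{6}\right)^{2}\right) = \frac{19}{62} - 137 \left(- \frac{11}{2} + \left(- \frac{2}{3}\right)^{2}\right) = \frac{19}{62} - 137 \left(- \frac{11}{2} + \frac{4}{9}\right) = \frac{19}{62} - - \frac{12467}{18} = \frac{19}{62} + \frac{12467}{18} = \frac{193324}{279}$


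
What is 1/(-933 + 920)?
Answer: -1/13 ≈ -0.076923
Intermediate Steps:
1/(-933 + 920) = 1/(-13) = -1/13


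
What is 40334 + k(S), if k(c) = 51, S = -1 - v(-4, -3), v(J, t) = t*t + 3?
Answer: 40385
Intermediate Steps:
v(J, t) = 3 + t**2 (v(J, t) = t**2 + 3 = 3 + t**2)
S = -13 (S = -1 - (3 + (-3)**2) = -1 - (3 + 9) = -1 - 1*12 = -1 - 12 = -13)
40334 + k(S) = 40334 + 51 = 40385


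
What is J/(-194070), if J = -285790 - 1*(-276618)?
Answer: 4586/97035 ≈ 0.047261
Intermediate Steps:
J = -9172 (J = -285790 + 276618 = -9172)
J/(-194070) = -9172/(-194070) = -9172*(-1/194070) = 4586/97035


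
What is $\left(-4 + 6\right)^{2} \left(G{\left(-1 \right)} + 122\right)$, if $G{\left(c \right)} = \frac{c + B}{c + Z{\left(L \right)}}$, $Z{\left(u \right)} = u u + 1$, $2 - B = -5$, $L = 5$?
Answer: $\frac{12224}{25} \approx 488.96$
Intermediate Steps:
$B = 7$ ($B = 2 - -5 = 2 + 5 = 7$)
$Z{\left(u \right)} = 1 + u^{2}$ ($Z{\left(u \right)} = u^{2} + 1 = 1 + u^{2}$)
$G{\left(c \right)} = \frac{7 + c}{26 + c}$ ($G{\left(c \right)} = \frac{c + 7}{c + \left(1 + 5^{2}\right)} = \frac{7 + c}{c + \left(1 + 25\right)} = \frac{7 + c}{c + 26} = \frac{7 + c}{26 + c}$)
$\left(-4 + 6\right)^{2} \left(G{\left(-1 \right)} + 122\right) = \left(-4 + 6\right)^{2} \left(\frac{7 - 1}{26 - 1} + 122\right) = 2^{2} \left(\frac{1}{25} \cdot 6 + 122\right) = 4 \left(\frac{1}{25} \cdot 6 + 122\right) = 4 \left(\frac{6}{25} + 122\right) = 4 \cdot \frac{3056}{25} = \frac{12224}{25}$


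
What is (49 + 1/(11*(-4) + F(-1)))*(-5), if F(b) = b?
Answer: -2204/9 ≈ -244.89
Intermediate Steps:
(49 + 1/(11*(-4) + F(-1)))*(-5) = (49 + 1/(11*(-4) - 1))*(-5) = (49 + 1/(-44 - 1))*(-5) = (49 + 1/(-45))*(-5) = (49 - 1/45)*(-5) = (2204/45)*(-5) = -2204/9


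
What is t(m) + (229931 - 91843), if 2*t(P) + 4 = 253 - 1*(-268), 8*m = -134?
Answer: 276693/2 ≈ 1.3835e+5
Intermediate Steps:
m = -67/4 (m = (⅛)*(-134) = -67/4 ≈ -16.750)
t(P) = 517/2 (t(P) = -2 + (253 - 1*(-268))/2 = -2 + (253 + 268)/2 = -2 + (½)*521 = -2 + 521/2 = 517/2)
t(m) + (229931 - 91843) = 517/2 + (229931 - 91843) = 517/2 + 138088 = 276693/2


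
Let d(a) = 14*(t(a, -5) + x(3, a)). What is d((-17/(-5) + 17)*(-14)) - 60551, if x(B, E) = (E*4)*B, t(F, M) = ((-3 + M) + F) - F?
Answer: -543219/5 ≈ -1.0864e+5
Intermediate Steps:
t(F, M) = -3 + M (t(F, M) = (-3 + F + M) - F = -3 + M)
x(B, E) = 4*B*E (x(B, E) = (4*E)*B = 4*B*E)
d(a) = -112 + 168*a (d(a) = 14*((-3 - 5) + 4*3*a) = 14*(-8 + 12*a) = -112 + 168*a)
d((-17/(-5) + 17)*(-14)) - 60551 = (-112 + 168*((-17/(-5) + 17)*(-14))) - 60551 = (-112 + 168*((-17*(-⅕) + 17)*(-14))) - 60551 = (-112 + 168*((17/5 + 17)*(-14))) - 60551 = (-112 + 168*((102/5)*(-14))) - 60551 = (-112 + 168*(-1428/5)) - 60551 = (-112 - 239904/5) - 60551 = -240464/5 - 60551 = -543219/5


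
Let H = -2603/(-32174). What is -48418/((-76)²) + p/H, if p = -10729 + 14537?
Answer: 18619509351/395656 ≈ 47060.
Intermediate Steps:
p = 3808
H = 2603/32174 (H = -2603*(-1/32174) = 2603/32174 ≈ 0.080904)
-48418/((-76)²) + p/H = -48418/((-76)²) + 3808/(2603/32174) = -48418/5776 + 3808*(32174/2603) = -48418*1/5776 + 122518592/2603 = -24209/2888 + 122518592/2603 = 18619509351/395656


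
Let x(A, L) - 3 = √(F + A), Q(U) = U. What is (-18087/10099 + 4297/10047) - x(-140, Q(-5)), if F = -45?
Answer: -442718645/101464653 - I*√185 ≈ -4.3633 - 13.601*I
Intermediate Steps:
x(A, L) = 3 + √(-45 + A)
(-18087/10099 + 4297/10047) - x(-140, Q(-5)) = (-18087/10099 + 4297/10047) - (3 + √(-45 - 140)) = (-18087*1/10099 + 4297*(1/10047)) - (3 + √(-185)) = (-18087/10099 + 4297/10047) - (3 + I*√185) = -138324686/101464653 + (-3 - I*√185) = -442718645/101464653 - I*√185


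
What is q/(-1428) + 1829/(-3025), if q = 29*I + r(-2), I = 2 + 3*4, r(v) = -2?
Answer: -958478/1079925 ≈ -0.88754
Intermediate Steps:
I = 14 (I = 2 + 12 = 14)
q = 404 (q = 29*14 - 2 = 406 - 2 = 404)
q/(-1428) + 1829/(-3025) = 404/(-1428) + 1829/(-3025) = 404*(-1/1428) + 1829*(-1/3025) = -101/357 - 1829/3025 = -958478/1079925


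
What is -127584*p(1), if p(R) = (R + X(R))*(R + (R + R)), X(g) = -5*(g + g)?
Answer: 3444768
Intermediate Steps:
X(g) = -10*g
p(R) = -27*R**2 (p(R) = (R - 10*R)*(R + (R + R)) = (-9*R)*(R + 2*R) = (-9*R)*(3*R) = -27*R**2)
-127584*p(1) = -127584*(-27*1**2) = -127584*(-27*1) = -127584*(-27) = -42528*(-81) = 3444768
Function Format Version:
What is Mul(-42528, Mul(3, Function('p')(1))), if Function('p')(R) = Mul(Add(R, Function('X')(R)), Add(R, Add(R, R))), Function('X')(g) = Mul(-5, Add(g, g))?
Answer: 3444768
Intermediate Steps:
Function('X')(g) = Mul(-10, g) (Function('X')(g) = Mul(-5, Mul(2, g)) = Mul(-10, g))
Function('p')(R) = Mul(-27, Pow(R, 2)) (Function('p')(R) = Mul(Add(R, Mul(-10, R)), Add(R, Add(R, R))) = Mul(Mul(-9, R), Add(R, Mul(2, R))) = Mul(Mul(-9, R), Mul(3, R)) = Mul(-27, Pow(R, 2)))
Mul(-42528, Mul(3, Function('p')(1))) = Mul(-42528, Mul(3, Mul(-27, Pow(1, 2)))) = Mul(-42528, Mul(3, Mul(-27, 1))) = Mul(-42528, Mul(3, -27)) = Mul(-42528, -81) = 3444768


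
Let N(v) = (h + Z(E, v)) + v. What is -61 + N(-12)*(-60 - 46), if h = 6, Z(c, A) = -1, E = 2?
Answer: 681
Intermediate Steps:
N(v) = 5 + v (N(v) = (6 - 1) + v = 5 + v)
-61 + N(-12)*(-60 - 46) = -61 + (5 - 12)*(-60 - 46) = -61 - 7*(-106) = -61 + 742 = 681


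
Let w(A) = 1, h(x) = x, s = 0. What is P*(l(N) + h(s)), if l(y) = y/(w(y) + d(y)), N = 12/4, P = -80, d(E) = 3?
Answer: -60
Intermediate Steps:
N = 3 (N = 12*(¼) = 3)
l(y) = y/4 (l(y) = y/(1 + 3) = y/4)
P*(l(N) + h(s)) = -80*((¼)*3 + 0) = -80*(¾ + 0) = -80*¾ = -60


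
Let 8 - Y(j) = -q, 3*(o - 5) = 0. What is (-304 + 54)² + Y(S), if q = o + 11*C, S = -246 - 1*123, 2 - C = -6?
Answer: 62601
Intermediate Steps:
C = 8 (C = 2 - 1*(-6) = 2 + 6 = 8)
o = 5 (o = 5 + (⅓)*0 = 5 + 0 = 5)
S = -369 (S = -246 - 123 = -369)
q = 93 (q = 5 + 11*8 = 5 + 88 = 93)
Y(j) = 101 (Y(j) = 8 - (-1)*93 = 8 - 1*(-93) = 8 + 93 = 101)
(-304 + 54)² + Y(S) = (-304 + 54)² + 101 = (-250)² + 101 = 62500 + 101 = 62601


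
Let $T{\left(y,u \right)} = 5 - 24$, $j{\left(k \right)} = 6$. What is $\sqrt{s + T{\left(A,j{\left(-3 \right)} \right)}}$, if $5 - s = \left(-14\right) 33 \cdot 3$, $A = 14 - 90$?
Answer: $14 \sqrt{7} \approx 37.041$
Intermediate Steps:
$A = -76$ ($A = 14 - 90 = -76$)
$T{\left(y,u \right)} = -19$
$s = 1391$ ($s = 5 - \left(-14\right) 33 \cdot 3 = 5 - \left(-462\right) 3 = 5 - -1386 = 5 + 1386 = 1391$)
$\sqrt{s + T{\left(A,j{\left(-3 \right)} \right)}} = \sqrt{1391 - 19} = \sqrt{1372} = 14 \sqrt{7}$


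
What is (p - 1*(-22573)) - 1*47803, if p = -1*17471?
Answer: -42701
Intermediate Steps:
p = -17471
(p - 1*(-22573)) - 1*47803 = (-17471 - 1*(-22573)) - 1*47803 = (-17471 + 22573) - 47803 = 5102 - 47803 = -42701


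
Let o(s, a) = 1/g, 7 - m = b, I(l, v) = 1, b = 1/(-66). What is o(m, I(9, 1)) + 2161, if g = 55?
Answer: 118856/55 ≈ 2161.0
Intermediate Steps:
b = -1/66 ≈ -0.015152
m = 463/66 (m = 7 - 1*(-1/66) = 7 + 1/66 = 463/66 ≈ 7.0152)
o(s, a) = 1/55
o(m, I(9, 1)) + 2161 = 1/55 + 2161 = 118856/55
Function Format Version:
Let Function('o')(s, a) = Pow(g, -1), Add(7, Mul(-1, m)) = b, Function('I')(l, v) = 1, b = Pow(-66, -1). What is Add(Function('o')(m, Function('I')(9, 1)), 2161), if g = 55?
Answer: Rational(118856, 55) ≈ 2161.0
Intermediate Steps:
b = Rational(-1, 66) ≈ -0.015152
m = Rational(463, 66) (m = Add(7, Mul(-1, Rational(-1, 66))) = Add(7, Rational(1, 66)) = Rational(463, 66) ≈ 7.0152)
Function('o')(s, a) = Rational(1, 55) (Function('o')(s, a) = Pow(55, -1) = Rational(1, 55))
Add(Function('o')(m, Function('I')(9, 1)), 2161) = Add(Rational(1, 55), 2161) = Rational(118856, 55)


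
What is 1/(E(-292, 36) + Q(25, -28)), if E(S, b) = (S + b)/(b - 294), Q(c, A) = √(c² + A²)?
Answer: -16512/23430785 + 16641*√1409/23430785 ≈ 0.025955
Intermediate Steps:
Q(c, A) = √(A² + c²)
E(S, b) = (S + b)/(-294 + b)
1/(E(-292, 36) + Q(25, -28)) = 1/((-292 + 36)/(-294 + 36) + √((-28)² + 25²)) = 1/(-256/(-258) + √(784 + 625)) = 1/(-1/258*(-256) + √1409) = 1/(128/129 + √1409)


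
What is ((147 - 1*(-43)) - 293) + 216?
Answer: 113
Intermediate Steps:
((147 - 1*(-43)) - 293) + 216 = ((147 + 43) - 293) + 216 = (190 - 293) + 216 = -103 + 216 = 113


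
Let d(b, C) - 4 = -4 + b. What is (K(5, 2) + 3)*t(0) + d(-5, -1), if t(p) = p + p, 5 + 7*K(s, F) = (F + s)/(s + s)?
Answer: -5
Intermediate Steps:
K(s, F) = -5/7 + (F + s)/(14*s) (K(s, F) = -5/7 + ((F + s)/(s + s))/7 = -5/7 + ((F + s)/((2*s)))/7 = -5/7 + ((F + s)*(1/(2*s)))/7 = -5/7 + ((F + s)/(2*s))/7 = -5/7 + (F + s)/(14*s))
d(b, C) = b (d(b, C) = 4 + (-4 + b) = b)
t(p) = 2*p
(K(5, 2) + 3)*t(0) + d(-5, -1) = ((1/14)*(2 - 9*5)/5 + 3)*(2*0) - 5 = ((1/14)*(⅕)*(2 - 45) + 3)*0 - 5 = ((1/14)*(⅕)*(-43) + 3)*0 - 5 = (-43/70 + 3)*0 - 5 = (167/70)*0 - 5 = 0 - 5 = -5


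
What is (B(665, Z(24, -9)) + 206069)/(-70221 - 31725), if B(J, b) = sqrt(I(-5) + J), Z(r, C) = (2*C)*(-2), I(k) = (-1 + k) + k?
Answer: -206069/101946 - sqrt(654)/101946 ≈ -2.0216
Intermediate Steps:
I(k) = -1 + 2*k
Z(r, C) = -4*C
B(J, b) = sqrt(-11 + J) (B(J, b) = sqrt((-1 + 2*(-5)) + J) = sqrt((-1 - 10) + J) = sqrt(-11 + J))
(B(665, Z(24, -9)) + 206069)/(-70221 - 31725) = (sqrt(-11 + 665) + 206069)/(-70221 - 31725) = (sqrt(654) + 206069)/(-101946) = (206069 + sqrt(654))*(-1/101946) = -206069/101946 - sqrt(654)/101946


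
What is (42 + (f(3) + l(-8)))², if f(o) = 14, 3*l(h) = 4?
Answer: 29584/9 ≈ 3287.1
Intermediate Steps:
l(h) = 4/3 (l(h) = (⅓)*4 = 4/3)
(42 + (f(3) + l(-8)))² = (42 + (14 + 4/3))² = (42 + 46/3)² = (172/3)² = 29584/9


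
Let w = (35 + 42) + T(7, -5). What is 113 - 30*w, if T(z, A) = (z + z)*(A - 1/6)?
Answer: -27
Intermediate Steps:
T(z, A) = 2*z*(-⅙ + A) (T(z, A) = (2*z)*(A - 1*⅙) = (2*z)*(A - ⅙) = (2*z)*(-⅙ + A) = 2*z*(-⅙ + A))
w = 14/3 (w = (35 + 42) + (⅓)*7*(-1 + 6*(-5)) = 77 + (⅓)*7*(-1 - 30) = 77 + (⅓)*7*(-31) = 77 - 217/3 = 14/3 ≈ 4.6667)
113 - 30*w = 113 - 30*14/3 = 113 - 140 = -27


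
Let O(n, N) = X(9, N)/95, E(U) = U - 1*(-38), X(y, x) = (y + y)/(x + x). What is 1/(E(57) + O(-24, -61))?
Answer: 5795/550516 ≈ 0.010526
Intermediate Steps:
X(y, x) = y/x (X(y, x) = (2*y)/((2*x)) = (2*y)*(1/(2*x)) = y/x)
E(U) = 38 + U (E(U) = U + 38 = 38 + U)
O(n, N) = 9/(95*N) (O(n, N) = (9/N)/95 = (9/N)*(1/95) = 9/(95*N))
1/(E(57) + O(-24, -61)) = 1/((38 + 57) + (9/95)/(-61)) = 1/(95 + (9/95)*(-1/61)) = 1/(95 - 9/5795) = 1/(550516/5795) = 5795/550516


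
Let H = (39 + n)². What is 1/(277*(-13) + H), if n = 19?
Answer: -1/237 ≈ -0.0042194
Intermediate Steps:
H = 3364 (H = (39 + 19)² = 58² = 3364)
1/(277*(-13) + H) = 1/(277*(-13) + 3364) = 1/(-3601 + 3364) = 1/(-237) = -1/237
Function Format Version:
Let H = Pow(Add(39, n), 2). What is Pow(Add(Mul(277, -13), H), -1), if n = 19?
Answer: Rational(-1, 237) ≈ -0.0042194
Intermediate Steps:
H = 3364 (H = Pow(Add(39, 19), 2) = Pow(58, 2) = 3364)
Pow(Add(Mul(277, -13), H), -1) = Pow(Add(Mul(277, -13), 3364), -1) = Pow(Add(-3601, 3364), -1) = Pow(-237, -1) = Rational(-1, 237)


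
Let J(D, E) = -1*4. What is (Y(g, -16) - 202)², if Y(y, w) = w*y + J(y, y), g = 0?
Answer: 42436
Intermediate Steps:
J(D, E) = -4
Y(y, w) = -4 + w*y (Y(y, w) = w*y - 4 = -4 + w*y)
(Y(g, -16) - 202)² = ((-4 - 16*0) - 202)² = ((-4 + 0) - 202)² = (-4 - 202)² = (-206)² = 42436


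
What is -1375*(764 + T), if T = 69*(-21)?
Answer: 941875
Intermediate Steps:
T = -1449
-1375*(764 + T) = -1375*(764 - 1449) = -1375*(-685) = 941875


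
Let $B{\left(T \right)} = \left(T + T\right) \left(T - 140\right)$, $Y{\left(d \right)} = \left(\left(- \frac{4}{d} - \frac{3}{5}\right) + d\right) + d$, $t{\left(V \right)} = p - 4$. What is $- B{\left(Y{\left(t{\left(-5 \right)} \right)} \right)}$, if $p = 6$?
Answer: $\frac{9702}{25} \approx 388.08$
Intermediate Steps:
$t{\left(V \right)} = 2$ ($t{\left(V \right)} = 6 - 4 = 2$)
$Y{\left(d \right)} = - \frac{3}{5} - \frac{4}{d} + 2 d$ ($Y{\left(d \right)} = \left(\left(- \frac{4}{d} - \frac{3}{5}\right) + d\right) + d = \left(\left(- \frac{3}{5} - \frac{4}{d}\right) + d\right) + d = \left(- \frac{3}{5} + d - \frac{4}{d}\right) + d = - \frac{3}{5} - \frac{4}{d} + 2 d$)
$B{\left(T \right)} = 2 T \left(-140 + T\right)$
$- B{\left(Y{\left(t{\left(-5 \right)} \right)} \right)} = - 2 \left(- \frac{3}{5} - \frac{4}{2} + 2 \cdot 2\right) \left(-140 - \left(- \frac{17}{5} + 2\right)\right) = - 2 \left(- \frac{3}{5} - 2 + 4\right) \left(-140 - - \frac{7}{5}\right) = - \frac{2 \cdot 7 \left(-140 + \frac{7}{5}\right)}{5} = - \frac{2 \cdot 7 \left(-693\right)}{5 \cdot 5} = \left(-1\right) \left(- \frac{9702}{25}\right) = \frac{9702}{25}$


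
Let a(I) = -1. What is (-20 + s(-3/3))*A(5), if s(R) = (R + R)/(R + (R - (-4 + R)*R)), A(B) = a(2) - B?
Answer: 828/7 ≈ 118.29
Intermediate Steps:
A(B) = -1 - B
s(R) = 2*R/(2*R - R*(-4 + R)) (s(R) = (2*R)/(R + (R - R*(-4 + R))) = (2*R)/(2*R - R*(-4 + R)) = 2*R/(2*R - R*(-4 + R)))
(-20 + s(-3/3))*A(5) = (-20 - 2/(-6 - 3/3))*(-1 - 1*5) = (-20 - 2/(-6 + (⅓)*(-3)))*(-1 - 5) = (-20 - 2/(-6 - 1))*(-6) = (-20 - 2/(-7))*(-6) = (-20 - 2*(-⅐))*(-6) = (-20 + 2/7)*(-6) = -138/7*(-6) = 828/7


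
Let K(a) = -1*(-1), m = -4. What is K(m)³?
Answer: 1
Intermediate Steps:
K(a) = 1
K(m)³ = 1³ = 1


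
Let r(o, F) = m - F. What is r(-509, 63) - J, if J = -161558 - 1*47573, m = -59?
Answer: 209009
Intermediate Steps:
J = -209131 (J = -161558 - 47573 = -209131)
r(o, F) = -59 - F
r(-509, 63) - J = (-59 - 1*63) - 1*(-209131) = (-59 - 63) + 209131 = -122 + 209131 = 209009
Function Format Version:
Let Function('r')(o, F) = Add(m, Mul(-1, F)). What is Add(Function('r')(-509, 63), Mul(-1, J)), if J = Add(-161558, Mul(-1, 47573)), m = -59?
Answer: 209009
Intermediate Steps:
J = -209131 (J = Add(-161558, -47573) = -209131)
Function('r')(o, F) = Add(-59, Mul(-1, F))
Add(Function('r')(-509, 63), Mul(-1, J)) = Add(Add(-59, Mul(-1, 63)), Mul(-1, -209131)) = Add(Add(-59, -63), 209131) = Add(-122, 209131) = 209009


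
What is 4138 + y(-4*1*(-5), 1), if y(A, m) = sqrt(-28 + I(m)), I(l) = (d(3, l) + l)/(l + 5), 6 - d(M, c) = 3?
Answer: 4138 + I*sqrt(246)/3 ≈ 4138.0 + 5.2281*I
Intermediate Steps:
d(M, c) = 3 (d(M, c) = 6 - 1*3 = 6 - 3 = 3)
I(l) = (3 + l)/(5 + l) (I(l) = (3 + l)/(l + 5) = (3 + l)/(5 + l))
y(A, m) = sqrt(-28 + (3 + m)/(5 + m))
4138 + y(-4*1*(-5), 1) = 4138 + sqrt((-137 - 27*1)/(5 + 1)) = 4138 + sqrt((-137 - 27)/6) = 4138 + sqrt((1/6)*(-164)) = 4138 + sqrt(-82/3) = 4138 + I*sqrt(246)/3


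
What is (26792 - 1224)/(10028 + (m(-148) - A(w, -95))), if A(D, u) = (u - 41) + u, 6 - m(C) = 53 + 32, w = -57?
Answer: 6392/2545 ≈ 2.5116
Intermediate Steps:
m(C) = -79 (m(C) = 6 - (53 + 32) = 6 - 1*85 = 6 - 85 = -79)
A(D, u) = -41 + 2*u (A(D, u) = (-41 + u) + u = -41 + 2*u)
(26792 - 1224)/(10028 + (m(-148) - A(w, -95))) = (26792 - 1224)/(10028 + (-79 - (-41 + 2*(-95)))) = 25568/(10028 + (-79 - (-41 - 190))) = 25568/(10028 + (-79 - 1*(-231))) = 25568/(10028 + (-79 + 231)) = 25568/(10028 + 152) = 25568/10180 = 25568*(1/10180) = 6392/2545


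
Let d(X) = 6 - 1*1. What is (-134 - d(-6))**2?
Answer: 19321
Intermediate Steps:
d(X) = 5 (d(X) = 6 - 1 = 5)
(-134 - d(-6))**2 = (-134 - 1*5)**2 = (-134 - 5)**2 = (-139)**2 = 19321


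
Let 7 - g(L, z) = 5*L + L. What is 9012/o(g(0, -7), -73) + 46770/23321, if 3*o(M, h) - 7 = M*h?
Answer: -16859291/326494 ≈ -51.637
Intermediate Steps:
g(L, z) = 7 - 6*L (g(L, z) = 7 - (5*L + L) = 7 - 6*L)
o(M, h) = 7/3 + M*h/3 (o(M, h) = 7/3 + (M*h)/3 = 7/3 + M*h/3)
9012/o(g(0, -7), -73) + 46770/23321 = 9012/(7/3 + (⅓)*(7 - 6*0)*(-73)) + 46770/23321 = 9012/(7/3 + (⅓)*(7 + 0)*(-73)) + 46770*(1/23321) = 9012/(7/3 + (⅓)*7*(-73)) + 46770/23321 = 9012/(7/3 - 511/3) + 46770/23321 = 9012/(-168) + 46770/23321 = 9012*(-1/168) + 46770/23321 = -751/14 + 46770/23321 = -16859291/326494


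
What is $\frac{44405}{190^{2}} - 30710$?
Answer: $- \frac{221717319}{7220} \approx -30709.0$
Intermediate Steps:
$\frac{44405}{190^{2}} - 30710 = \frac{44405}{36100} - 30710 = 44405 \cdot \frac{1}{36100} - 30710 = \frac{8881}{7220} - 30710 = - \frac{221717319}{7220}$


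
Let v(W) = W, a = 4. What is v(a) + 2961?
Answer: 2965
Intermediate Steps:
v(a) + 2961 = 4 + 2961 = 2965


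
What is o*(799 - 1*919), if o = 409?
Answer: -49080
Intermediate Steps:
o*(799 - 1*919) = 409*(799 - 1*919) = 409*(799 - 919) = 409*(-120) = -49080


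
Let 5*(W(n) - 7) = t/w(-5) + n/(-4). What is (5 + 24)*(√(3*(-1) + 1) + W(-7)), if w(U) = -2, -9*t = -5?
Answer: 38077/180 + 29*I*√2 ≈ 211.54 + 41.012*I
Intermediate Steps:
t = 5/9 (t = -⅑*(-5) = 5/9 ≈ 0.55556)
W(n) = 125/18 - n/20 (W(n) = 7 + ((5/9)/(-2) + n/(-4))/5 = 7 + ((5/9)*(-½) + n*(-¼))/5 = 7 + (-5/18 - n/4)/5 = 7 + (-1/18 - n/20) = 125/18 - n/20)
(5 + 24)*(√(3*(-1) + 1) + W(-7)) = (5 + 24)*(√(3*(-1) + 1) + (125/18 - 1/20*(-7))) = 29*(√(-3 + 1) + (125/18 + 7/20)) = 29*(√(-2) + 1313/180) = 29*(I*√2 + 1313/180) = 29*(1313/180 + I*√2) = 38077/180 + 29*I*√2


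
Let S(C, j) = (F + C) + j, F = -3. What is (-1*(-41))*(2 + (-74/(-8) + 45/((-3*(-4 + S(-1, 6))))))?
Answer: 3075/4 ≈ 768.75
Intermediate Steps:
S(C, j) = -3 + C + j (S(C, j) = (-3 + C) + j = -3 + C + j)
(-1*(-41))*(2 + (-74/(-8) + 45/((-3*(-4 + S(-1, 6)))))) = (-1*(-41))*(2 + (-74/(-8) + 45/((-3*(-4 + (-3 - 1 + 6)))))) = 41*(2 + (-74*(-1/8) + 45/((-3*(-4 + 2))))) = 41*(2 + (37/4 + 45/((-3*(-2))))) = 41*(2 + (37/4 + 45/6)) = 41*(2 + (37/4 + 45*(1/6))) = 41*(2 + (37/4 + 15/2)) = 41*(2 + 67/4) = 41*(75/4) = 3075/4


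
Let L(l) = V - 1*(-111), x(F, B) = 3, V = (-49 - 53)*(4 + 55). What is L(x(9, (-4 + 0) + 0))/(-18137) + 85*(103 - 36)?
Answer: 103296122/18137 ≈ 5695.3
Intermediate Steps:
V = -6018 (V = -102*59 = -6018)
L(l) = -5907 (L(l) = -6018 - 1*(-111) = -6018 + 111 = -5907)
L(x(9, (-4 + 0) + 0))/(-18137) + 85*(103 - 36) = -5907/(-18137) + 85*(103 - 36) = -5907*(-1/18137) + 85*67 = 5907/18137 + 5695 = 103296122/18137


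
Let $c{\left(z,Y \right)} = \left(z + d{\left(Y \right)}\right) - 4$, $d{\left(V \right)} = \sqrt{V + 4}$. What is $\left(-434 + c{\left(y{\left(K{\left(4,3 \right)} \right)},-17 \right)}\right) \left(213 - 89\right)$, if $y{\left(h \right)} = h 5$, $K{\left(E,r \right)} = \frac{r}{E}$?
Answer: $-53847 + 124 i \sqrt{13} \approx -53847.0 + 447.09 i$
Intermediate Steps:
$d{\left(V \right)} = \sqrt{4 + V}$
$y{\left(h \right)} = 5 h$
$c{\left(z,Y \right)} = -4 + z + \sqrt{4 + Y}$ ($c{\left(z,Y \right)} = \left(z + \sqrt{4 + Y}\right) - 4 = -4 + z + \sqrt{4 + Y}$)
$\left(-434 + c{\left(y{\left(K{\left(4,3 \right)} \right)},-17 \right)}\right) \left(213 - 89\right) = \left(-434 + \left(-4 + 5 \cdot \frac{3}{4} + \sqrt{4 - 17}\right)\right) \left(213 - 89\right) = \left(-434 + \left(-4 + 5 \cdot 3 \cdot \frac{1}{4} + \sqrt{-13}\right)\right) 124 = \left(-434 + \left(-4 + 5 \cdot \frac{3}{4} + i \sqrt{13}\right)\right) 124 = \left(-434 + \left(-4 + \frac{15}{4} + i \sqrt{13}\right)\right) 124 = \left(-434 - \left(\frac{1}{4} - i \sqrt{13}\right)\right) 124 = \left(- \frac{1737}{4} + i \sqrt{13}\right) 124 = -53847 + 124 i \sqrt{13}$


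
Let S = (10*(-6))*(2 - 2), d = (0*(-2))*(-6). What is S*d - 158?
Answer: -158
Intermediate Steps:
d = 0 (d = 0*(-6) = 0)
S = 0 (S = -60*0 = 0)
S*d - 158 = 0*0 - 158 = 0 - 158 = -158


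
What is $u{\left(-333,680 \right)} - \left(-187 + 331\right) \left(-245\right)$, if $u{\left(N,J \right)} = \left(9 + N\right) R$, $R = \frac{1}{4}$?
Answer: $35199$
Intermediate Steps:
$R = \frac{1}{4} \approx 0.25$
$u{\left(N,J \right)} = \frac{9}{4} + \frac{N}{4}$ ($u{\left(N,J \right)} = \left(9 + N\right) \frac{1}{4} = \frac{9}{4} + \frac{N}{4}$)
$u{\left(-333,680 \right)} - \left(-187 + 331\right) \left(-245\right) = \left(\frac{9}{4} + \frac{1}{4} \left(-333\right)\right) - \left(-187 + 331\right) \left(-245\right) = \left(\frac{9}{4} - \frac{333}{4}\right) - 144 \left(-245\right) = -81 - -35280 = -81 + 35280 = 35199$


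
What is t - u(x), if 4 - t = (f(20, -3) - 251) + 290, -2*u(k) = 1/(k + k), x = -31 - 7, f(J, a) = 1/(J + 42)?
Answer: -165027/4712 ≈ -35.023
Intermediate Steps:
f(J, a) = 1/(42 + J)
x = -38
u(k) = -1/(4*k) (u(k) = -1/(2*(k + k)) = -1/(2*k)/2 = -1/(4*k))
t = -2171/62 (t = 4 - ((1/(42 + 20) - 251) + 290) = 4 - ((1/62 - 251) + 290) = 4 - (-15561/62 + 290) = 4 - 1*2419/62 = 4 - 2419/62 = -2171/62 ≈ -35.016)
t - u(x) = -2171/62 - (-1)/(4*(-38)) = -2171/62 - (-1)*(-1)/(4*38) = -2171/62 - 1*1/152 = -2171/62 - 1/152 = -165027/4712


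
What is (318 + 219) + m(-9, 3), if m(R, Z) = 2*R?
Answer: 519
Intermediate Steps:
(318 + 219) + m(-9, 3) = (318 + 219) + 2*(-9) = 537 - 18 = 519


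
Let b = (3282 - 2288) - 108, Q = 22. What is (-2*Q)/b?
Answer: -22/443 ≈ -0.049661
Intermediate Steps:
b = 886 (b = 994 - 108 = 886)
(-2*Q)/b = -2*22/886 = -44*1/886 = -22/443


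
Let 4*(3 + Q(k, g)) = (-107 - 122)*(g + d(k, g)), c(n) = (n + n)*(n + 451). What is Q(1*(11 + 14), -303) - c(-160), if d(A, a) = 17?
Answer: 218981/2 ≈ 1.0949e+5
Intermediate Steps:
c(n) = 2*n*(451 + n) (c(n) = (2*n)*(451 + n) = 2*n*(451 + n))
Q(k, g) = -3905/4 - 229*g/4 (Q(k, g) = -3 + ((-107 - 122)*(g + 17))/4 = -3 + (-229*(17 + g))/4 = -3 + (-3893 - 229*g)/4 = -3 + (-3893/4 - 229*g/4) = -3905/4 - 229*g/4)
Q(1*(11 + 14), -303) - c(-160) = (-3905/4 - 229/4*(-303)) - 2*(-160)*(451 - 160) = (-3905/4 + 69387/4) - 2*(-160)*291 = 32741/2 - 1*(-93120) = 32741/2 + 93120 = 218981/2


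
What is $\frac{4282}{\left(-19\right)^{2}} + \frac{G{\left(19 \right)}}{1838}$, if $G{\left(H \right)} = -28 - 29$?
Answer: $\frac{7849739}{663518} \approx 11.83$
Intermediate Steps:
$G{\left(H \right)} = -57$
$\frac{4282}{\left(-19\right)^{2}} + \frac{G{\left(19 \right)}}{1838} = \frac{4282}{\left(-19\right)^{2}} - \frac{57}{1838} = \frac{4282}{361} - \frac{57}{1838} = \frac{7849739}{663518}$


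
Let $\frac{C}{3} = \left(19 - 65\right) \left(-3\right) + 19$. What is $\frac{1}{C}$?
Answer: $\frac{1}{471} \approx 0.0021231$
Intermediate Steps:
$C = 471$ ($C = 3 \left(\left(19 - 65\right) \left(-3\right) + 19\right) = 3 \left(\left(-46\right) \left(-3\right) + 19\right) = 3 \left(138 + 19\right) = 3 \cdot 157 = 471$)
$\frac{1}{C} = \frac{1}{471}$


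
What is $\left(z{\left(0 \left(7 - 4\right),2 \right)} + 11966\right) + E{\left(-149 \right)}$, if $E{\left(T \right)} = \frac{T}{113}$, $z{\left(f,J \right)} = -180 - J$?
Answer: $\frac{1331443}{113} \approx 11783.0$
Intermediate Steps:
$E{\left(T \right)} = \frac{T}{113}$ ($E{\left(T \right)} = T \frac{1}{113} = \frac{T}{113}$)
$\left(z{\left(0 \left(7 - 4\right),2 \right)} + 11966\right) + E{\left(-149 \right)} = \left(\left(-180 - 2\right) + 11966\right) + \frac{1}{113} \left(-149\right) = \left(\left(-180 - 2\right) + 11966\right) - \frac{149}{113} = \left(-182 + 11966\right) - \frac{149}{113} = 11784 - \frac{149}{113} = \frac{1331443}{113}$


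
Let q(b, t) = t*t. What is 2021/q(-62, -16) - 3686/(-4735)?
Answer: 10513051/1212160 ≈ 8.6730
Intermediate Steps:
q(b, t) = t²
2021/q(-62, -16) - 3686/(-4735) = 2021/((-16)²) - 3686/(-4735) = 2021/256 - 3686*(-1/4735) = 2021*(1/256) + 3686/4735 = 2021/256 + 3686/4735 = 10513051/1212160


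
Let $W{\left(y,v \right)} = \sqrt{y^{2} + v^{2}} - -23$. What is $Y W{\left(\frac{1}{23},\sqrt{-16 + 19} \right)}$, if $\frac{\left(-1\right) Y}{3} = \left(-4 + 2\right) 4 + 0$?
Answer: $552 + \frac{48 \sqrt{397}}{23} \approx 593.58$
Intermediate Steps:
$W{\left(y,v \right)} = 23 + \sqrt{v^{2} + y^{2}}$ ($W{\left(y,v \right)} = \sqrt{v^{2} + y^{2}} + 23 = 23 + \sqrt{v^{2} + y^{2}}$)
$Y = 24$ ($Y = - 3 \left(\left(-4 + 2\right) 4 + 0\right) = - 3 \left(\left(-2\right) 4 + 0\right) = - 3 \left(-8 + 0\right) = \left(-3\right) \left(-8\right) = 24$)
$Y W{\left(\frac{1}{23},\sqrt{-16 + 19} \right)} = 24 \left(23 + \sqrt{\left(\sqrt{-16 + 19}\right)^{2} + \left(\frac{1}{23}\right)^{2}}\right) = 24 \left(23 + \sqrt{\left(\sqrt{3}\right)^{2} + \left(\frac{1}{23}\right)^{2}}\right) = 24 \left(23 + \sqrt{3 + \frac{1}{529}}\right) = 24 \left(23 + \sqrt{\frac{1588}{529}}\right) = 24 \left(23 + \frac{2 \sqrt{397}}{23}\right) = 552 + \frac{48 \sqrt{397}}{23}$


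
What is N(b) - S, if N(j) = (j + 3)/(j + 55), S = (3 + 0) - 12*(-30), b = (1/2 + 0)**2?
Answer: -6170/17 ≈ -362.94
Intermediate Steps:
b = 1/4 (b = (1/2 + 0)**2 = (1/2)**2 = 1/4 ≈ 0.25000)
S = 363 (S = 3 + 360 = 363)
N(j) = (3 + j)/(55 + j)
N(b) - S = (3 + 1/4)/(55 + 1/4) - 1*363 = (13/4)/(221/4) - 363 = (4/221)*(13/4) - 363 = 1/17 - 363 = -6170/17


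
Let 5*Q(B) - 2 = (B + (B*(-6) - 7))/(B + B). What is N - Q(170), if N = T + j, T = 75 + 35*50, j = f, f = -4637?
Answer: -4780223/1700 ≈ -2811.9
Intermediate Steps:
j = -4637
T = 1825 (T = 75 + 1750 = 1825)
Q(B) = ⅖ + (-7 - 5*B)/(10*B) (Q(B) = ⅖ + ((B + (B*(-6) - 7))/(B + B))/5 = ⅖ + ((B + (-6*B - 7))/((2*B)))/5 = ⅖ + ((B + (-7 - 6*B))*(1/(2*B)))/5 = ⅖ + ((-7 - 5*B)*(1/(2*B)))/5 = ⅖ + ((-7 - 5*B)/(2*B))/5 = ⅖ + (-7 - 5*B)/(10*B))
N = -2812 (N = 1825 - 4637 = -2812)
N - Q(170) = -2812 - (-7 - 1*170)/(10*170) = -2812 - (-7 - 170)/(10*170) = -2812 - (-177)/(10*170) = -2812 - 1*(-177/1700) = -2812 + 177/1700 = -4780223/1700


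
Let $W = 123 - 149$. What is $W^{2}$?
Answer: $676$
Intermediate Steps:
$W = -26$
$W^{2} = \left(-26\right)^{2} = 676$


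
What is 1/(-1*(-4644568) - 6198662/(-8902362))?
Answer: 4451181/20673815934139 ≈ 2.1531e-7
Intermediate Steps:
1/(-1*(-4644568) - 6198662/(-8902362)) = 1/(4644568 - 6198662*(-1/8902362)) = 1/(4644568 + 3099331/4451181) = 1/(20673815934139/4451181) = 4451181/20673815934139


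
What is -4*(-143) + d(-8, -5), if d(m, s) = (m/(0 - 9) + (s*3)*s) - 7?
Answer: 5768/9 ≈ 640.89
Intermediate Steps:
d(m, s) = -7 + 3*s**2 - m/9 (d(m, s) = (m/(-9) + (3*s)*s) - 7 = (-m/9 + 3*s**2) - 7 = (3*s**2 - m/9) - 7 = -7 + 3*s**2 - m/9)
-4*(-143) + d(-8, -5) = -4*(-143) + (-7 + 3*(-5)**2 - 1/9*(-8)) = 572 + (-7 + 3*25 + 8/9) = 572 + (-7 + 75 + 8/9) = 572 + 620/9 = 5768/9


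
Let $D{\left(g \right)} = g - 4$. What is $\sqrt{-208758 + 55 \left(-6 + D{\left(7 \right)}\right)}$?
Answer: $i \sqrt{208923} \approx 457.08 i$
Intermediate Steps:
$D{\left(g \right)} = -4 + g$
$\sqrt{-208758 + 55 \left(-6 + D{\left(7 \right)}\right)} = \sqrt{-208758 + 55 \left(-6 + \left(-4 + 7\right)\right)} = \sqrt{-208758 + 55 \left(-6 + 3\right)} = \sqrt{-208758 + 55 \left(-3\right)} = \sqrt{-208758 - 165} = \sqrt{-208923} = i \sqrt{208923}$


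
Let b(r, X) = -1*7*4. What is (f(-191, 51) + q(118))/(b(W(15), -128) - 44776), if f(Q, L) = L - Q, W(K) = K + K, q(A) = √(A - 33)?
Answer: -121/22402 - √85/44804 ≈ -0.0056071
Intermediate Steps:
q(A) = √(-33 + A)
W(K) = 2*K
b(r, X) = -28 (b(r, X) = -7*4 = -28)
(f(-191, 51) + q(118))/(b(W(15), -128) - 44776) = ((51 - 1*(-191)) + √(-33 + 118))/(-28 - 44776) = ((51 + 191) + √85)/(-44804) = (242 + √85)*(-1/44804) = -121/22402 - √85/44804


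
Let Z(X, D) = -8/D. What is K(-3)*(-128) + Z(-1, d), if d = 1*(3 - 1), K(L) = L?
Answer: 380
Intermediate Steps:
d = 2 (d = 1*2 = 2)
K(-3)*(-128) + Z(-1, d) = -3*(-128) - 8/2 = 384 - 8*½ = 384 - 4 = 380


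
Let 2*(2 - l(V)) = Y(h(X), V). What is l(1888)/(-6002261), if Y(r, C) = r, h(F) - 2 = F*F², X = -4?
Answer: -33/6002261 ≈ -5.4979e-6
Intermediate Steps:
h(F) = 2 + F³ (h(F) = 2 + F*F² = 2 + F³)
l(V) = 33 (l(V) = 2 - (2 + (-4)³)/2 = 2 - (2 - 64)/2 = 2 - ½*(-62) = 2 + 31 = 33)
l(1888)/(-6002261) = 33/(-6002261) = 33*(-1/6002261) = -33/6002261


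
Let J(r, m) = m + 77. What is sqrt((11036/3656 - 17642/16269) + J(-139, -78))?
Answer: sqrt(206564996326722)/14869866 ≈ 0.96654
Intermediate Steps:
J(r, m) = 77 + m
sqrt((11036/3656 - 17642/16269) + J(-139, -78)) = sqrt((11036/3656 - 17642/16269) + (77 - 78)) = sqrt((11036*(1/3656) - 17642*1/16269) - 1) = sqrt((2759/914 - 17642/16269) - 1) = sqrt(28761383/14869866 - 1) = sqrt(13891517/14869866) = sqrt(206564996326722)/14869866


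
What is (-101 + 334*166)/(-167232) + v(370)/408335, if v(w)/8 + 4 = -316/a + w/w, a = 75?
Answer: -188401119219/569055656000 ≈ -0.33108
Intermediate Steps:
v(w) = -4328/75 (v(w) = -32 + 8*(-316/75 + w/w) = -32 + 8*(-316*1/75 + 1) = -32 + 8*(-316/75 + 1) = -32 + 8*(-241/75) = -32 - 1928/75 = -4328/75)
(-101 + 334*166)/(-167232) + v(370)/408335 = (-101 + 334*166)/(-167232) - 4328/75/408335 = (-101 + 55444)*(-1/167232) - 4328/75*1/408335 = 55343*(-1/167232) - 4328/30625125 = -55343/167232 - 4328/30625125 = -188401119219/569055656000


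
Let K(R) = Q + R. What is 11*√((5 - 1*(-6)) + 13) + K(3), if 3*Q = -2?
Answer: 7/3 + 22*√6 ≈ 56.222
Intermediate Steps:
Q = -⅔ (Q = (⅓)*(-2) = -⅔ ≈ -0.66667)
K(R) = -⅔ + R
11*√((5 - 1*(-6)) + 13) + K(3) = 11*√((5 - 1*(-6)) + 13) + (-⅔ + 3) = 11*√((5 + 6) + 13) + 7/3 = 11*√(11 + 13) + 7/3 = 11*√24 + 7/3 = 11*(2*√6) + 7/3 = 22*√6 + 7/3 = 7/3 + 22*√6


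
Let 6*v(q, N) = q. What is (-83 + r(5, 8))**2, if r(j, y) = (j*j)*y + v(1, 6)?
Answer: 494209/36 ≈ 13728.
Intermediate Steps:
v(q, N) = q/6
r(j, y) = 1/6 + y*j**2 (r(j, y) = (j*j)*y + (1/6)*1 = j**2*y + 1/6 = y*j**2 + 1/6 = 1/6 + y*j**2)
(-83 + r(5, 8))**2 = (-83 + (1/6 + 8*5**2))**2 = (-83 + (1/6 + 8*25))**2 = (-83 + (1/6 + 200))**2 = (-83 + 1201/6)**2 = (703/6)**2 = 494209/36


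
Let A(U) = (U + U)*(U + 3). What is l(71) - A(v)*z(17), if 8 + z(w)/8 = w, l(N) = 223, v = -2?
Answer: 511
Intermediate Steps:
A(U) = 2*U*(3 + U) (A(U) = (2*U)*(3 + U) = 2*U*(3 + U))
z(w) = -64 + 8*w
l(71) - A(v)*z(17) = 223 - 2*(-2)*(3 - 2)*(-64 + 8*17) = 223 - 2*(-2)*1*(-64 + 136) = 223 - (-4)*72 = 223 - 1*(-288) = 223 + 288 = 511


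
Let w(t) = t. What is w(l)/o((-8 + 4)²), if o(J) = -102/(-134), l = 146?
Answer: 9782/51 ≈ 191.80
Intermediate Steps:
o(J) = 51/67 (o(J) = -102*(-1/134) = 51/67)
w(l)/o((-8 + 4)²) = 146/(51/67) = 146*(67/51) = 9782/51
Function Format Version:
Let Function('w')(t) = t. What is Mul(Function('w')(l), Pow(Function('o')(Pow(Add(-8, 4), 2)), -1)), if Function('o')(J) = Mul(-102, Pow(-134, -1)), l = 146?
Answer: Rational(9782, 51) ≈ 191.80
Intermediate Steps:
Function('o')(J) = Rational(51, 67) (Function('o')(J) = Mul(-102, Rational(-1, 134)) = Rational(51, 67))
Mul(Function('w')(l), Pow(Function('o')(Pow(Add(-8, 4), 2)), -1)) = Mul(146, Pow(Rational(51, 67), -1)) = Mul(146, Rational(67, 51)) = Rational(9782, 51)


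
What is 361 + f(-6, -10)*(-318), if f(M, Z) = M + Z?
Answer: 5449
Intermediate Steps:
361 + f(-6, -10)*(-318) = 361 + (-6 - 10)*(-318) = 361 - 16*(-318) = 361 + 5088 = 5449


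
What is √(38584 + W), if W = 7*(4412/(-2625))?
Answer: 2*√54242205/75 ≈ 196.40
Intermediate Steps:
W = -4412/375 (W = 7*(4412*(-1/2625)) = 7*(-4412/2625) = -4412/375 ≈ -11.765)
√(38584 + W) = √(38584 - 4412/375) = √(14464588/375) = 2*√54242205/75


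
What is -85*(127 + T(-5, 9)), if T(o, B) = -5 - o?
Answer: -10795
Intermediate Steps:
-85*(127 + T(-5, 9)) = -85*(127 + (-5 - 1*(-5))) = -85*(127 + (-5 + 5)) = -85*(127 + 0) = -85*127 = -10795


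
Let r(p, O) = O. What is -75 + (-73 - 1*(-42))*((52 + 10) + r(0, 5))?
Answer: -2152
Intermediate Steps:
-75 + (-73 - 1*(-42))*((52 + 10) + r(0, 5)) = -75 + (-73 - 1*(-42))*((52 + 10) + 5) = -75 + (-73 + 42)*(62 + 5) = -75 - 31*67 = -75 - 2077 = -2152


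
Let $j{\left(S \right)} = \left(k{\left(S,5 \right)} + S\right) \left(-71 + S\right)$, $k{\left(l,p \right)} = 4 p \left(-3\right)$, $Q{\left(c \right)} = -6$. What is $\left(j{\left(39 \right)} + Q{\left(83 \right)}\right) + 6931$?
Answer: $7597$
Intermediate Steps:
$k{\left(l,p \right)} = - 12 p$
$j{\left(S \right)} = \left(-71 + S\right) \left(-60 + S\right)$ ($j{\left(S \right)} = \left(\left(-12\right) 5 + S\right) \left(-71 + S\right) = \left(-60 + S\right) \left(-71 + S\right) = \left(-71 + S\right) \left(-60 + S\right)$)
$\left(j{\left(39 \right)} + Q{\left(83 \right)}\right) + 6931 = \left(\left(4260 + 39^{2} - 5109\right) - 6\right) + 6931 = \left(\left(4260 + 1521 - 5109\right) - 6\right) + 6931 = \left(672 - 6\right) + 6931 = 666 + 6931 = 7597$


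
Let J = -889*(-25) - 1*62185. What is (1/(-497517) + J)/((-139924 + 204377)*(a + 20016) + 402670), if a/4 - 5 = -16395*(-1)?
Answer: -19880779321/2745602648587206 ≈ -7.2410e-6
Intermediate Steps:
a = 65600 (a = 20 + 4*(-16395*(-1)) = 20 + 4*16395 = 20 + 65580 = 65600)
J = -39960 (J = 22225 - 62185 = -39960)
(1/(-497517) + J)/((-139924 + 204377)*(a + 20016) + 402670) = (1/(-497517) - 39960)/((-139924 + 204377)*(65600 + 20016) + 402670) = (-1/497517 - 39960)/(64453*85616 + 402670) = -19880779321/(497517*(5518208048 + 402670)) = -19880779321/497517/5518610718 = -19880779321/497517*1/5518610718 = -19880779321/2745602648587206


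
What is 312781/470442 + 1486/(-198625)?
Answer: 8775292759/13348791750 ≈ 0.65738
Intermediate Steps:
312781/470442 + 1486/(-198625) = 312781*(1/470442) + 1486*(-1/198625) = 44683/67206 - 1486/198625 = 8775292759/13348791750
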